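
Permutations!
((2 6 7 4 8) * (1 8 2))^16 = ((1 8)(2 6 7 4))^16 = (8)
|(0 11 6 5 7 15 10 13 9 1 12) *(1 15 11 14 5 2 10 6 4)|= 24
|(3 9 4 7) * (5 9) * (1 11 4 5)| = 10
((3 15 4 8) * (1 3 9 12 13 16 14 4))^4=(1 3 15)(4 13 8 16 9 14 12)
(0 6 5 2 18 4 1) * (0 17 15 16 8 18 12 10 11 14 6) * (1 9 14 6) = (1 17 15 16 8 18 4 9 14)(2 12 10 11 6 5) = [0, 17, 12, 3, 9, 2, 5, 7, 18, 14, 11, 6, 10, 13, 1, 16, 8, 15, 4]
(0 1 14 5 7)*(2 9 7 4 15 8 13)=(0 1 14 5 4 15 8 13 2 9 7)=[1, 14, 9, 3, 15, 4, 6, 0, 13, 7, 10, 11, 12, 2, 5, 8]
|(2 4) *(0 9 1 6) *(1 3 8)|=|(0 9 3 8 1 6)(2 4)|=6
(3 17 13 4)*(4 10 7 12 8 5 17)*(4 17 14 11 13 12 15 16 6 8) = (3 17 12 4)(5 14 11 13 10 7 15 16 6 8) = [0, 1, 2, 17, 3, 14, 8, 15, 5, 9, 7, 13, 4, 10, 11, 16, 6, 12]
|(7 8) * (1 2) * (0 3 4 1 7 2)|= 12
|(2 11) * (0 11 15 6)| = 5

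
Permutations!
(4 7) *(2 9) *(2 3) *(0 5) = [5, 1, 9, 2, 7, 0, 6, 4, 8, 3] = (0 5)(2 9 3)(4 7)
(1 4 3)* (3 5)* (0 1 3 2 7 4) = [1, 0, 7, 3, 5, 2, 6, 4] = (0 1)(2 7 4 5)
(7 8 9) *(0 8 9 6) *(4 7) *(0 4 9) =(9)(0 8 6 4 7) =[8, 1, 2, 3, 7, 5, 4, 0, 6, 9]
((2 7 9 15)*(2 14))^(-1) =((2 7 9 15 14))^(-1) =(2 14 15 9 7)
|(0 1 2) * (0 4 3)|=5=|(0 1 2 4 3)|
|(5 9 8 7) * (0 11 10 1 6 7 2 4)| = 11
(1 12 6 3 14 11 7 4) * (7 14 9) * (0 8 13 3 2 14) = (0 8 13 3 9 7 4 1 12 6 2 14 11) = [8, 12, 14, 9, 1, 5, 2, 4, 13, 7, 10, 0, 6, 3, 11]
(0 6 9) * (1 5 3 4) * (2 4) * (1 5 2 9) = (0 6 1 2 4 5 3 9) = [6, 2, 4, 9, 5, 3, 1, 7, 8, 0]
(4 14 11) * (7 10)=(4 14 11)(7 10)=[0, 1, 2, 3, 14, 5, 6, 10, 8, 9, 7, 4, 12, 13, 11]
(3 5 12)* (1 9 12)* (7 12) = (1 9 7 12 3 5) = [0, 9, 2, 5, 4, 1, 6, 12, 8, 7, 10, 11, 3]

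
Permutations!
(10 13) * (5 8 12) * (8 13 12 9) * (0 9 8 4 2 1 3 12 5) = (0 9 4 2 1 3 12)(5 13 10) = [9, 3, 1, 12, 2, 13, 6, 7, 8, 4, 5, 11, 0, 10]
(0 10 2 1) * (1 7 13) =(0 10 2 7 13 1) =[10, 0, 7, 3, 4, 5, 6, 13, 8, 9, 2, 11, 12, 1]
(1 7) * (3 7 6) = (1 6 3 7) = [0, 6, 2, 7, 4, 5, 3, 1]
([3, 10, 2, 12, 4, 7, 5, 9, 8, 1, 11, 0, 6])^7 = (0 1 5 3 10 7 12 11 9 6)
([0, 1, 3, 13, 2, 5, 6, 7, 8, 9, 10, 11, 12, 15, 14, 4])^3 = (2 15 3 4 13)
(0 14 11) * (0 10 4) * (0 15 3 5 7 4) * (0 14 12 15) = (0 12 15 3 5 7 4)(10 14 11) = [12, 1, 2, 5, 0, 7, 6, 4, 8, 9, 14, 10, 15, 13, 11, 3]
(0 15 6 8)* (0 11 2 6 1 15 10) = (0 10)(1 15)(2 6 8 11) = [10, 15, 6, 3, 4, 5, 8, 7, 11, 9, 0, 2, 12, 13, 14, 1]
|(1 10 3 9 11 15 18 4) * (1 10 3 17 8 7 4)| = 30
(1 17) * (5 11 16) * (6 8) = (1 17)(5 11 16)(6 8) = [0, 17, 2, 3, 4, 11, 8, 7, 6, 9, 10, 16, 12, 13, 14, 15, 5, 1]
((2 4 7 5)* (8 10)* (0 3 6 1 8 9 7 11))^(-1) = (0 11 4 2 5 7 9 10 8 1 6 3)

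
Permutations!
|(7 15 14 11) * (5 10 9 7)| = 7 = |(5 10 9 7 15 14 11)|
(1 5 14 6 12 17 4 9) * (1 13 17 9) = (1 5 14 6 12 9 13 17 4) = [0, 5, 2, 3, 1, 14, 12, 7, 8, 13, 10, 11, 9, 17, 6, 15, 16, 4]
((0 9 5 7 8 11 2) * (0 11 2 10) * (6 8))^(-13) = ((0 9 5 7 6 8 2 11 10))^(-13) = (0 8 9 2 5 11 7 10 6)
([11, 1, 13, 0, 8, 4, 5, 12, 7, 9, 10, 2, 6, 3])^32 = (0 2 3 11 13)(4 7 6)(5 8 12)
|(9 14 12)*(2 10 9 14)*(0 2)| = 4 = |(0 2 10 9)(12 14)|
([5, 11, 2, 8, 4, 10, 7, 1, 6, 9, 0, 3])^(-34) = [10, 3, 2, 6, 4, 0, 1, 11, 7, 9, 5, 8]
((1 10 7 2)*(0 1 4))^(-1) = (0 4 2 7 10 1)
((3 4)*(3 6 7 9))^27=(3 6 9 4 7)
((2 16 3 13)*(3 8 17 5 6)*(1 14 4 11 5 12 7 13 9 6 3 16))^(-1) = (1 2 13 7 12 17 8 16 6 9 3 5 11 4 14)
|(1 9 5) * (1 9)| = 2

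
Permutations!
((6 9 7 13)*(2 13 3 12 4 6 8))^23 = ((2 13 8)(3 12 4 6 9 7))^23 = (2 8 13)(3 7 9 6 4 12)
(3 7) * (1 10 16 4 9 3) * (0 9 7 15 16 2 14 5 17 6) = [9, 10, 14, 15, 7, 17, 0, 1, 8, 3, 2, 11, 12, 13, 5, 16, 4, 6] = (0 9 3 15 16 4 7 1 10 2 14 5 17 6)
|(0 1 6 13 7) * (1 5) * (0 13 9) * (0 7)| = 7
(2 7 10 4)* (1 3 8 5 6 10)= (1 3 8 5 6 10 4 2 7)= [0, 3, 7, 8, 2, 6, 10, 1, 5, 9, 4]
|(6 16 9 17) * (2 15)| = 4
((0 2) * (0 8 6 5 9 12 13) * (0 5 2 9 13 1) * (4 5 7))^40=((0 9 12 1)(2 8 6)(4 5 13 7))^40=(13)(2 8 6)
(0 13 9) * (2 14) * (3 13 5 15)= (0 5 15 3 13 9)(2 14)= [5, 1, 14, 13, 4, 15, 6, 7, 8, 0, 10, 11, 12, 9, 2, 3]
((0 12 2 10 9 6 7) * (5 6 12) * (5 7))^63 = ((0 7)(2 10 9 12)(5 6))^63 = (0 7)(2 12 9 10)(5 6)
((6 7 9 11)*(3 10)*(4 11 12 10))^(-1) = (3 10 12 9 7 6 11 4)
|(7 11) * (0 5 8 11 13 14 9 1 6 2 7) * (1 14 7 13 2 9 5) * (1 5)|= 12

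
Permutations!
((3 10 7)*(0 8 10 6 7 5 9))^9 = ((0 8 10 5 9)(3 6 7))^9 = (0 9 5 10 8)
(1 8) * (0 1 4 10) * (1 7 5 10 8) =(0 7 5 10)(4 8) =[7, 1, 2, 3, 8, 10, 6, 5, 4, 9, 0]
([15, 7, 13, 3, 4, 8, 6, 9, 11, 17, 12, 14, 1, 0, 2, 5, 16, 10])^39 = [13, 17, 14, 3, 4, 15, 6, 10, 5, 12, 7, 8, 9, 2, 11, 0, 16, 1]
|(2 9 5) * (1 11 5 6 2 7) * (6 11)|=7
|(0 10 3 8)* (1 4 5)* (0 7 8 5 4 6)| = |(0 10 3 5 1 6)(7 8)| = 6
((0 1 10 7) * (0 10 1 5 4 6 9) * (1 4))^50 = (10)(0 1 6)(4 9 5)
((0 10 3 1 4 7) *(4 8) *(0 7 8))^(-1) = ((0 10 3 1)(4 8))^(-1) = (0 1 3 10)(4 8)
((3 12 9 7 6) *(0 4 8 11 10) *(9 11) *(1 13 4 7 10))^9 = (0 8 1 3)(4 11 6 10)(7 9 13 12)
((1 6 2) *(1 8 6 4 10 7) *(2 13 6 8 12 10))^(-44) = (13)(1 10 2)(4 7 12)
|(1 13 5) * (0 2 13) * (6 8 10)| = |(0 2 13 5 1)(6 8 10)| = 15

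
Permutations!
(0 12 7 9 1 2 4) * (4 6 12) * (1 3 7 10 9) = [4, 2, 6, 7, 0, 5, 12, 1, 8, 3, 9, 11, 10] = (0 4)(1 2 6 12 10 9 3 7)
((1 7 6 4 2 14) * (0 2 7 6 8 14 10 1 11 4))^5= ((0 2 10 1 6)(4 7 8 14 11))^5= (14)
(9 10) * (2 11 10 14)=[0, 1, 11, 3, 4, 5, 6, 7, 8, 14, 9, 10, 12, 13, 2]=(2 11 10 9 14)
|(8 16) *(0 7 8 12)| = 5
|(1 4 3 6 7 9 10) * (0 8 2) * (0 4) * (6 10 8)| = 10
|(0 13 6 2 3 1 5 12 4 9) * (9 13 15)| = |(0 15 9)(1 5 12 4 13 6 2 3)| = 24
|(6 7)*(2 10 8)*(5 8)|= 4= |(2 10 5 8)(6 7)|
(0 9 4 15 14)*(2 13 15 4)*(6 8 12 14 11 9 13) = (0 13 15 11 9 2 6 8 12 14) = [13, 1, 6, 3, 4, 5, 8, 7, 12, 2, 10, 9, 14, 15, 0, 11]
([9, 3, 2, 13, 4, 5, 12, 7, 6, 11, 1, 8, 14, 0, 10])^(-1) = [13, 10, 2, 1, 4, 5, 8, 7, 11, 0, 14, 9, 6, 3, 12]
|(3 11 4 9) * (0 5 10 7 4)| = |(0 5 10 7 4 9 3 11)| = 8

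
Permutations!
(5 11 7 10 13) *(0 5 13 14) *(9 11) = (0 5 9 11 7 10 14) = [5, 1, 2, 3, 4, 9, 6, 10, 8, 11, 14, 7, 12, 13, 0]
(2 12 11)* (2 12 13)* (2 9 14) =(2 13 9 14)(11 12) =[0, 1, 13, 3, 4, 5, 6, 7, 8, 14, 10, 12, 11, 9, 2]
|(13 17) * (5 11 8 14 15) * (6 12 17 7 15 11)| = 21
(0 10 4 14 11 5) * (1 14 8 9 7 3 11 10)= (0 1 14 10 4 8 9 7 3 11 5)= [1, 14, 2, 11, 8, 0, 6, 3, 9, 7, 4, 5, 12, 13, 10]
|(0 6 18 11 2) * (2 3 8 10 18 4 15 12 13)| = |(0 6 4 15 12 13 2)(3 8 10 18 11)| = 35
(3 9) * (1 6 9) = (1 6 9 3) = [0, 6, 2, 1, 4, 5, 9, 7, 8, 3]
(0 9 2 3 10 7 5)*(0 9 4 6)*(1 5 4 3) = (0 3 10 7 4 6)(1 5 9 2) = [3, 5, 1, 10, 6, 9, 0, 4, 8, 2, 7]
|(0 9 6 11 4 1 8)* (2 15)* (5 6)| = |(0 9 5 6 11 4 1 8)(2 15)| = 8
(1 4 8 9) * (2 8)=(1 4 2 8 9)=[0, 4, 8, 3, 2, 5, 6, 7, 9, 1]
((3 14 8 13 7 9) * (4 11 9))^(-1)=(3 9 11 4 7 13 8 14)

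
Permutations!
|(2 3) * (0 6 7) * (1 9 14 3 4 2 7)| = 14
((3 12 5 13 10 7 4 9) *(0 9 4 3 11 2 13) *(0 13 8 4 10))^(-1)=(0 13 5 12 3 7 10 4 8 2 11 9)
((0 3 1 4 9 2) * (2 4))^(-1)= ((0 3 1 2)(4 9))^(-1)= (0 2 1 3)(4 9)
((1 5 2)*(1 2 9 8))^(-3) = ((1 5 9 8))^(-3) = (1 5 9 8)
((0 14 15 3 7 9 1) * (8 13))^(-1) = (0 1 9 7 3 15 14)(8 13)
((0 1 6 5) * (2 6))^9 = (0 5 6 2 1)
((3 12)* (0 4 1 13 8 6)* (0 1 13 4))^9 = (1 6 8 13 4)(3 12)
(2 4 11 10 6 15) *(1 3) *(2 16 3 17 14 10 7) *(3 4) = (1 17 14 10 6 15 16 4 11 7 2 3) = [0, 17, 3, 1, 11, 5, 15, 2, 8, 9, 6, 7, 12, 13, 10, 16, 4, 14]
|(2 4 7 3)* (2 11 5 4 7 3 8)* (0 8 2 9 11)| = |(0 8 9 11 5 4 3)(2 7)| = 14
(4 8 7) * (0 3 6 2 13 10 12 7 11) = [3, 1, 13, 6, 8, 5, 2, 4, 11, 9, 12, 0, 7, 10] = (0 3 6 2 13 10 12 7 4 8 11)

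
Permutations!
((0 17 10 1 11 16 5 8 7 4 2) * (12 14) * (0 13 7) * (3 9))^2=(0 10 11 5)(1 16 8 17)(2 7)(4 13)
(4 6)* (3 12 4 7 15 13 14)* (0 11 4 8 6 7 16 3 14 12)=(0 11 4 7 15 13 12 8 6 16 3)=[11, 1, 2, 0, 7, 5, 16, 15, 6, 9, 10, 4, 8, 12, 14, 13, 3]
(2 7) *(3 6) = (2 7)(3 6) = [0, 1, 7, 6, 4, 5, 3, 2]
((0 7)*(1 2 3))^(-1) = ((0 7)(1 2 3))^(-1) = (0 7)(1 3 2)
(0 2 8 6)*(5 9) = (0 2 8 6)(5 9) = [2, 1, 8, 3, 4, 9, 0, 7, 6, 5]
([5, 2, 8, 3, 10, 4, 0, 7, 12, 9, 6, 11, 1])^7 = [4, 12, 1, 3, 6, 10, 5, 7, 2, 9, 0, 11, 8]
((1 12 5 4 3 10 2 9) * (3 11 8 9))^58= ((1 12 5 4 11 8 9)(2 3 10))^58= (1 5 11 9 12 4 8)(2 3 10)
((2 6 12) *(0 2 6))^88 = (12)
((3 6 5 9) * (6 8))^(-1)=((3 8 6 5 9))^(-1)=(3 9 5 6 8)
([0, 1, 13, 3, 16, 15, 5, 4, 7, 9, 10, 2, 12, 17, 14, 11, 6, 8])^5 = (2 4 11 7 15 8 5 17 6 13 16)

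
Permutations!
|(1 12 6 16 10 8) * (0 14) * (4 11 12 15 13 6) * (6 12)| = |(0 14)(1 15 13 12 4 11 6 16 10 8)| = 10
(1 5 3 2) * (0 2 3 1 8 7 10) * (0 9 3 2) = (1 5)(2 8 7 10 9 3) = [0, 5, 8, 2, 4, 1, 6, 10, 7, 3, 9]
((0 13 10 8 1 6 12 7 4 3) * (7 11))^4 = ((0 13 10 8 1 6 12 11 7 4 3))^4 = (0 1 7 13 6 4 10 12 3 8 11)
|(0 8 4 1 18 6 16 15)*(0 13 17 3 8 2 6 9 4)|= |(0 2 6 16 15 13 17 3 8)(1 18 9 4)|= 36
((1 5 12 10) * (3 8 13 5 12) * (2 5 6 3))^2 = (1 10 12)(3 13)(6 8)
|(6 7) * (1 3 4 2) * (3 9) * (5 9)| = 6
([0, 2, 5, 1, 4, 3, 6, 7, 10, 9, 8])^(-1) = [0, 3, 1, 5, 4, 2, 6, 7, 10, 9, 8]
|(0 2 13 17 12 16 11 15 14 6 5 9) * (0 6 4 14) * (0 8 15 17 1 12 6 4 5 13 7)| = |(0 2 7)(1 12 16 11 17 6 13)(4 14 5 9)(8 15)| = 84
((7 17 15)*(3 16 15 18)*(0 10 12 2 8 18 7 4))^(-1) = ((0 10 12 2 8 18 3 16 15 4)(7 17))^(-1) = (0 4 15 16 3 18 8 2 12 10)(7 17)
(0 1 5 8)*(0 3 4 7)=[1, 5, 2, 4, 7, 8, 6, 0, 3]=(0 1 5 8 3 4 7)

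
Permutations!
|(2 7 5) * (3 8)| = |(2 7 5)(3 8)| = 6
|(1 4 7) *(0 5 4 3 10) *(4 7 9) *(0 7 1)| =6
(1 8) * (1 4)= (1 8 4)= [0, 8, 2, 3, 1, 5, 6, 7, 4]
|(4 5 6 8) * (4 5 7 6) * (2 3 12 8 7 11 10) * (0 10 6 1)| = 12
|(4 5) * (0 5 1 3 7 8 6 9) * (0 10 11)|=|(0 5 4 1 3 7 8 6 9 10 11)|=11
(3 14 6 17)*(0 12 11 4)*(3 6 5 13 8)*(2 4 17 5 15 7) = (0 12 11 17 6 5 13 8 3 14 15 7 2 4) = [12, 1, 4, 14, 0, 13, 5, 2, 3, 9, 10, 17, 11, 8, 15, 7, 16, 6]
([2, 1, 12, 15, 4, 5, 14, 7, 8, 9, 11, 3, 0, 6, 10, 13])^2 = (0 12 2)(3 13 14 11 15 6 10)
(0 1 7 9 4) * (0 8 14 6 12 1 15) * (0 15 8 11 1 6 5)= (15)(0 8 14 5)(1 7 9 4 11)(6 12)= [8, 7, 2, 3, 11, 0, 12, 9, 14, 4, 10, 1, 6, 13, 5, 15]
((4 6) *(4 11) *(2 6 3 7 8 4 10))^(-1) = (2 10 11 6)(3 4 8 7)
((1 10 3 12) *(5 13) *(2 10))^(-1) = ((1 2 10 3 12)(5 13))^(-1) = (1 12 3 10 2)(5 13)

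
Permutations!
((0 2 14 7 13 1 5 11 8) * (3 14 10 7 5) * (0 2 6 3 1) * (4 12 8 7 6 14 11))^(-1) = ((0 14 5 4 12 8 2 10 6 3 11 7 13))^(-1) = (0 13 7 11 3 6 10 2 8 12 4 5 14)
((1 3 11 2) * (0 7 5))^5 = ((0 7 5)(1 3 11 2))^5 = (0 5 7)(1 3 11 2)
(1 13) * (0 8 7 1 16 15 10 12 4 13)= [8, 0, 2, 3, 13, 5, 6, 1, 7, 9, 12, 11, 4, 16, 14, 10, 15]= (0 8 7 1)(4 13 16 15 10 12)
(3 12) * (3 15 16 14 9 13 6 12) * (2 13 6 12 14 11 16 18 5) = (2 13 12 15 18 5)(6 14 9)(11 16) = [0, 1, 13, 3, 4, 2, 14, 7, 8, 6, 10, 16, 15, 12, 9, 18, 11, 17, 5]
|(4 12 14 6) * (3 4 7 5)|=7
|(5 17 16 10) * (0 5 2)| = 6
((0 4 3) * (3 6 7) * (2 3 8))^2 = (0 6 8 3 4 7 2)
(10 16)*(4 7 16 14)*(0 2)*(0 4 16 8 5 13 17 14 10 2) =(2 4 7 8 5 13 17 14 16) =[0, 1, 4, 3, 7, 13, 6, 8, 5, 9, 10, 11, 12, 17, 16, 15, 2, 14]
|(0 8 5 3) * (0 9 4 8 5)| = 6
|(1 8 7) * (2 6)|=6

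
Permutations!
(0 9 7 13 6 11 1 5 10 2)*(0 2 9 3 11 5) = (0 3 11 1)(5 10 9 7 13 6) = [3, 0, 2, 11, 4, 10, 5, 13, 8, 7, 9, 1, 12, 6]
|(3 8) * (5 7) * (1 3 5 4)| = 6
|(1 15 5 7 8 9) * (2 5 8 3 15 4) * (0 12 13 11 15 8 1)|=|(0 12 13 11 15 1 4 2 5 7 3 8 9)|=13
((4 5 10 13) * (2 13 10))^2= (2 4)(5 13)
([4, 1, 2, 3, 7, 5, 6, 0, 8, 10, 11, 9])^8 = (0 7 4)(9 11 10)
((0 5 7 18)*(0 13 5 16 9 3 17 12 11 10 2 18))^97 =(0 11 7 12 5 17 13 3 18 9 2 16 10)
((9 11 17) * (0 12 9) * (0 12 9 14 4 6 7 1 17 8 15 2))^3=((0 9 11 8 15 2)(1 17 12 14 4 6 7))^3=(0 8)(1 14 7 12 6 17 4)(2 11)(9 15)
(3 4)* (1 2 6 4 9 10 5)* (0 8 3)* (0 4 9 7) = [8, 2, 6, 7, 4, 1, 9, 0, 3, 10, 5] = (0 8 3 7)(1 2 6 9 10 5)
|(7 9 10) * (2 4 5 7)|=|(2 4 5 7 9 10)|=6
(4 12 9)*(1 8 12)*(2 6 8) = (1 2 6 8 12 9 4) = [0, 2, 6, 3, 1, 5, 8, 7, 12, 4, 10, 11, 9]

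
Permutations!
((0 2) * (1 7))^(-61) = (0 2)(1 7)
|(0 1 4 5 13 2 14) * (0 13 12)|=15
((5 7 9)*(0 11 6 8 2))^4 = (0 2 8 6 11)(5 7 9) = ((0 11 6 8 2)(5 7 9))^4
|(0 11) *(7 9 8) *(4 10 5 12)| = |(0 11)(4 10 5 12)(7 9 8)| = 12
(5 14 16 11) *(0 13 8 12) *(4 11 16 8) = (16)(0 13 4 11 5 14 8 12) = [13, 1, 2, 3, 11, 14, 6, 7, 12, 9, 10, 5, 0, 4, 8, 15, 16]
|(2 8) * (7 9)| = 2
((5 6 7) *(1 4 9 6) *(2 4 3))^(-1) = (1 5 7 6 9 4 2 3)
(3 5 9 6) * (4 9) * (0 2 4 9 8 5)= (0 2 4 8 5 9 6 3)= [2, 1, 4, 0, 8, 9, 3, 7, 5, 6]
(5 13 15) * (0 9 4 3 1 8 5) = (0 9 4 3 1 8 5 13 15) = [9, 8, 2, 1, 3, 13, 6, 7, 5, 4, 10, 11, 12, 15, 14, 0]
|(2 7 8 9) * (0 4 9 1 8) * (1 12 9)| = |(0 4 1 8 12 9 2 7)| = 8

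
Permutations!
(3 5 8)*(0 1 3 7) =(0 1 3 5 8 7) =[1, 3, 2, 5, 4, 8, 6, 0, 7]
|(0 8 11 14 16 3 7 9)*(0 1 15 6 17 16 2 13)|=|(0 8 11 14 2 13)(1 15 6 17 16 3 7 9)|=24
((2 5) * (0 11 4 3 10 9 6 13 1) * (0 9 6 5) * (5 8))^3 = (0 3 13 8)(1 5 11 10)(2 4 6 9) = ((0 11 4 3 10 6 13 1 9 8 5 2))^3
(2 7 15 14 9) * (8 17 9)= (2 7 15 14 8 17 9)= [0, 1, 7, 3, 4, 5, 6, 15, 17, 2, 10, 11, 12, 13, 8, 14, 16, 9]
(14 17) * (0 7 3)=(0 7 3)(14 17)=[7, 1, 2, 0, 4, 5, 6, 3, 8, 9, 10, 11, 12, 13, 17, 15, 16, 14]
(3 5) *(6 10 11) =(3 5)(6 10 11) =[0, 1, 2, 5, 4, 3, 10, 7, 8, 9, 11, 6]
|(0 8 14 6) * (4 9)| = 4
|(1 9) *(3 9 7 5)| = |(1 7 5 3 9)| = 5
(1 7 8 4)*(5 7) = (1 5 7 8 4) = [0, 5, 2, 3, 1, 7, 6, 8, 4]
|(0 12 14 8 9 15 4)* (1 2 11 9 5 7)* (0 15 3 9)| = 18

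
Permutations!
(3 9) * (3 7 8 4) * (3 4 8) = [0, 1, 2, 9, 4, 5, 6, 3, 8, 7] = (3 9 7)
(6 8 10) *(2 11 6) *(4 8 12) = [0, 1, 11, 3, 8, 5, 12, 7, 10, 9, 2, 6, 4] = (2 11 6 12 4 8 10)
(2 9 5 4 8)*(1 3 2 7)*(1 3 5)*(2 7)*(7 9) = (1 5 4 8 2 7 3 9) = [0, 5, 7, 9, 8, 4, 6, 3, 2, 1]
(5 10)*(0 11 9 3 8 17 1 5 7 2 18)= (0 11 9 3 8 17 1 5 10 7 2 18)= [11, 5, 18, 8, 4, 10, 6, 2, 17, 3, 7, 9, 12, 13, 14, 15, 16, 1, 0]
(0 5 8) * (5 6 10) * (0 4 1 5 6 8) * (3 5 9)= (0 8 4 1 9 3 5)(6 10)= [8, 9, 2, 5, 1, 0, 10, 7, 4, 3, 6]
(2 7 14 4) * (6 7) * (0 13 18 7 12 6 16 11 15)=(0 13 18 7 14 4 2 16 11 15)(6 12)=[13, 1, 16, 3, 2, 5, 12, 14, 8, 9, 10, 15, 6, 18, 4, 0, 11, 17, 7]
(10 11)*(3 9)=(3 9)(10 11)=[0, 1, 2, 9, 4, 5, 6, 7, 8, 3, 11, 10]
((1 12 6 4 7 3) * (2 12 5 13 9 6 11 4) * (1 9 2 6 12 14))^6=(1 5 13 2 14)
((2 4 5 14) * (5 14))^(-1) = ((2 4 14))^(-1) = (2 14 4)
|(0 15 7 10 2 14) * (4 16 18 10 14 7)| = |(0 15 4 16 18 10 2 7 14)| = 9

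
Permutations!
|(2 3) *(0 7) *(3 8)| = 6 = |(0 7)(2 8 3)|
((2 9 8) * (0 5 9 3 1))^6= (0 1 3 2 8 9 5)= ((0 5 9 8 2 3 1))^6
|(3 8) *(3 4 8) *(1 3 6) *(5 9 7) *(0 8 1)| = |(0 8 4 1 3 6)(5 9 7)| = 6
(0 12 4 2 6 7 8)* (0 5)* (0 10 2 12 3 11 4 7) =(0 3 11 4 12 7 8 5 10 2 6) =[3, 1, 6, 11, 12, 10, 0, 8, 5, 9, 2, 4, 7]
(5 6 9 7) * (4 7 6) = [0, 1, 2, 3, 7, 4, 9, 5, 8, 6] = (4 7 5)(6 9)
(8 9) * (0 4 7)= (0 4 7)(8 9)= [4, 1, 2, 3, 7, 5, 6, 0, 9, 8]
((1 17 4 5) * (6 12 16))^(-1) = (1 5 4 17)(6 16 12)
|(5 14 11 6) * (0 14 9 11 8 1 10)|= |(0 14 8 1 10)(5 9 11 6)|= 20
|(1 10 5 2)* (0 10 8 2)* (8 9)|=|(0 10 5)(1 9 8 2)|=12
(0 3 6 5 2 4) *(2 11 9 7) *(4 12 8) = (0 3 6 5 11 9 7 2 12 8 4) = [3, 1, 12, 6, 0, 11, 5, 2, 4, 7, 10, 9, 8]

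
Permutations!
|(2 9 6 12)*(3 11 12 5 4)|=|(2 9 6 5 4 3 11 12)|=8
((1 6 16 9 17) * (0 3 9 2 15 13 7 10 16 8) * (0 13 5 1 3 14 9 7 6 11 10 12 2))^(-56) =((0 14 9 17 3 7 12 2 15 5 1 11 10 16)(6 8 13))^(-56) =(17)(6 8 13)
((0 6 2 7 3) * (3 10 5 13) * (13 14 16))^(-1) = (0 3 13 16 14 5 10 7 2 6)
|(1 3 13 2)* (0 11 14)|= 12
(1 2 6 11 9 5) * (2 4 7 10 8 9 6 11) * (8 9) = (1 4 7 10 9 5)(2 11 6) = [0, 4, 11, 3, 7, 1, 2, 10, 8, 5, 9, 6]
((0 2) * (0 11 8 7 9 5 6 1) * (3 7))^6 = (0 9 11 6 3)(1 7 2 5 8)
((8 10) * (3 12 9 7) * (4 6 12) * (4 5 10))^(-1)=(3 7 9 12 6 4 8 10 5)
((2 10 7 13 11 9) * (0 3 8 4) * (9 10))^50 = ((0 3 8 4)(2 9)(7 13 11 10))^50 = (0 8)(3 4)(7 11)(10 13)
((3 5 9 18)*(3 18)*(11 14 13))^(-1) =((18)(3 5 9)(11 14 13))^(-1) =(18)(3 9 5)(11 13 14)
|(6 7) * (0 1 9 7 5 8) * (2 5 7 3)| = 14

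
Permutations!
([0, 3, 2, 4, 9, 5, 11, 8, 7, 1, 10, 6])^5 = (1 3 4 9)(6 11)(7 8)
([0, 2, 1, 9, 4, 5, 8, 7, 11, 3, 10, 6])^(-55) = [0, 2, 1, 9, 4, 5, 11, 7, 6, 3, 10, 8]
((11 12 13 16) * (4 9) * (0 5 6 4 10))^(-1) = ((0 5 6 4 9 10)(11 12 13 16))^(-1) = (0 10 9 4 6 5)(11 16 13 12)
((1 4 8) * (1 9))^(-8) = ((1 4 8 9))^(-8) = (9)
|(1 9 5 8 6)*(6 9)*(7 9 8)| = |(1 6)(5 7 9)| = 6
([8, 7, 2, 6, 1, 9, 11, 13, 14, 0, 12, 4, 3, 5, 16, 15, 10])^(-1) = (0 9 5 13 7 1 4 11 6 3 12 10 16 14 8)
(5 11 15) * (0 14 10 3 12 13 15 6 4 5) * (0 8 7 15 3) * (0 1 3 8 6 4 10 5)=(0 14 5 11 4)(1 3 12 13 8 7 15 6 10)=[14, 3, 2, 12, 0, 11, 10, 15, 7, 9, 1, 4, 13, 8, 5, 6]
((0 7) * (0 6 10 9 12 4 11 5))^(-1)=(0 5 11 4 12 9 10 6 7)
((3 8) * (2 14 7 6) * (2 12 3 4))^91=(2 6 8 14 12 4 7 3)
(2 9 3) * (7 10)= (2 9 3)(7 10)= [0, 1, 9, 2, 4, 5, 6, 10, 8, 3, 7]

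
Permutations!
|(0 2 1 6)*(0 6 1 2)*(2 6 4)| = 3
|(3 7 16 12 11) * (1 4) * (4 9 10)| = 20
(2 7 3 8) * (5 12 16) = (2 7 3 8)(5 12 16) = [0, 1, 7, 8, 4, 12, 6, 3, 2, 9, 10, 11, 16, 13, 14, 15, 5]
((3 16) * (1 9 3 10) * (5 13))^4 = (1 10 16 3 9)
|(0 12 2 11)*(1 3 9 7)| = |(0 12 2 11)(1 3 9 7)| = 4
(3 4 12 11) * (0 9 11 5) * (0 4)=(0 9 11 3)(4 12 5)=[9, 1, 2, 0, 12, 4, 6, 7, 8, 11, 10, 3, 5]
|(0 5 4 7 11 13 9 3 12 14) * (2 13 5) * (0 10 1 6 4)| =|(0 2 13 9 3 12 14 10 1 6 4 7 11 5)| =14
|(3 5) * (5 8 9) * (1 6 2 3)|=7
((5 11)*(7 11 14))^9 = (5 14 7 11)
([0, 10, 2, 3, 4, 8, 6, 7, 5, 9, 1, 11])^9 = (11)(1 10)(5 8)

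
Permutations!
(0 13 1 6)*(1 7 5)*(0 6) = (0 13 7 5 1) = [13, 0, 2, 3, 4, 1, 6, 5, 8, 9, 10, 11, 12, 7]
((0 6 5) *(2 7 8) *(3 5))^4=((0 6 3 5)(2 7 8))^4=(2 7 8)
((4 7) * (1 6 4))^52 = (7)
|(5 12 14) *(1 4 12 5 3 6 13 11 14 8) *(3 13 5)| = 12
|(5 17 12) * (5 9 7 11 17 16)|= |(5 16)(7 11 17 12 9)|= 10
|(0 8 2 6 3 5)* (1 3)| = 7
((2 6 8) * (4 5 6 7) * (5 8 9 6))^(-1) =(2 8 4 7)(6 9)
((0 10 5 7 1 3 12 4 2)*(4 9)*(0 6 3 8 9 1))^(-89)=(0 7 5 10)(1 12 3 6 2 4 9 8)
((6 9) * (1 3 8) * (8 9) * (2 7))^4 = (1 8 6 9 3)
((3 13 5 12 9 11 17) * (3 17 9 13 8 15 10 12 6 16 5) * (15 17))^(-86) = ((3 8 17 15 10 12 13)(5 6 16)(9 11))^(-86) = (3 12 15 8 13 10 17)(5 6 16)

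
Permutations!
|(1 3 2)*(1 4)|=|(1 3 2 4)|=4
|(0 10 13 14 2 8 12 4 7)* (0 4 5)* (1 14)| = 18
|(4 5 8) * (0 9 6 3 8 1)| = 8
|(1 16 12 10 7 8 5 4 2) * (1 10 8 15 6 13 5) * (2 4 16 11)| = |(1 11 2 10 7 15 6 13 5 16 12 8)| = 12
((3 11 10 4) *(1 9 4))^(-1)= ((1 9 4 3 11 10))^(-1)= (1 10 11 3 4 9)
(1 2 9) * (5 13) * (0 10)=(0 10)(1 2 9)(5 13)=[10, 2, 9, 3, 4, 13, 6, 7, 8, 1, 0, 11, 12, 5]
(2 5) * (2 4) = [0, 1, 5, 3, 2, 4] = (2 5 4)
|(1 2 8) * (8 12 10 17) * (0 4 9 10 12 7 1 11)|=21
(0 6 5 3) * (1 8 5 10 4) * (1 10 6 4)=(0 4 10 1 8 5 3)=[4, 8, 2, 0, 10, 3, 6, 7, 5, 9, 1]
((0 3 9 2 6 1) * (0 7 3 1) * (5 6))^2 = ((0 1 7 3 9 2 5 6))^2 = (0 7 9 5)(1 3 2 6)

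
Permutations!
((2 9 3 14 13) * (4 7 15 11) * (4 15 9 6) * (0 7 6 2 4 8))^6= (15)(0 4 3)(6 14 7)(8 13 9)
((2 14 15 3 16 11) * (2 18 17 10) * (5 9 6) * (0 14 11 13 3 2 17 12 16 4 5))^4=(0 11 13 9 15 12 4)(2 16 5 14 18 3 6)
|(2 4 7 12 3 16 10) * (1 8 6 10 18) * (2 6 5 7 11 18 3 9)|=10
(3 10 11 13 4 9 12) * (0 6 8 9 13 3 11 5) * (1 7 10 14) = [6, 7, 2, 14, 13, 0, 8, 10, 9, 12, 5, 3, 11, 4, 1] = (0 6 8 9 12 11 3 14 1 7 10 5)(4 13)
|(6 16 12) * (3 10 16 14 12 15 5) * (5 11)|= 6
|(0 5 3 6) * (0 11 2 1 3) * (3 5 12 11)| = |(0 12 11 2 1 5)(3 6)| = 6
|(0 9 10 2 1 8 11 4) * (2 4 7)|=20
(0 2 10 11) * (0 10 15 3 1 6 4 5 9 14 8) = (0 2 15 3 1 6 4 5 9 14 8)(10 11) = [2, 6, 15, 1, 5, 9, 4, 7, 0, 14, 11, 10, 12, 13, 8, 3]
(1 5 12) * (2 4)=(1 5 12)(2 4)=[0, 5, 4, 3, 2, 12, 6, 7, 8, 9, 10, 11, 1]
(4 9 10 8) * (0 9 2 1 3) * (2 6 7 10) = [9, 3, 1, 0, 6, 5, 7, 10, 4, 2, 8] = (0 9 2 1 3)(4 6 7 10 8)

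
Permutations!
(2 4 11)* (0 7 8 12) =(0 7 8 12)(2 4 11) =[7, 1, 4, 3, 11, 5, 6, 8, 12, 9, 10, 2, 0]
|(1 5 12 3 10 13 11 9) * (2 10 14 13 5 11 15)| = 24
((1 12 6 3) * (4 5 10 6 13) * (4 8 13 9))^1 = (1 12 9 4 5 10 6 3)(8 13)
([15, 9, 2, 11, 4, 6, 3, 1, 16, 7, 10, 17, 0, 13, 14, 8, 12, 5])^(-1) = (0 12 16 8 15)(1 7 9)(3 6 5 17 11)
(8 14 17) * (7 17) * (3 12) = (3 12)(7 17 8 14) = [0, 1, 2, 12, 4, 5, 6, 17, 14, 9, 10, 11, 3, 13, 7, 15, 16, 8]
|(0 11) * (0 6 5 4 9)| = 6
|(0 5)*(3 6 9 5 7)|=|(0 7 3 6 9 5)|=6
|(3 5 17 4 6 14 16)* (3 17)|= |(3 5)(4 6 14 16 17)|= 10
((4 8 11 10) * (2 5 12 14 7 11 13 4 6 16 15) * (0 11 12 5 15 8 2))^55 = (0 8)(2 6)(4 10)(7 12 14)(11 13)(15 16)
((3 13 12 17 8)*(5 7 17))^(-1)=((3 13 12 5 7 17 8))^(-1)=(3 8 17 7 5 12 13)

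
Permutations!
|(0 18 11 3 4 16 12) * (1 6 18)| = 9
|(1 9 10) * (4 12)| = |(1 9 10)(4 12)| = 6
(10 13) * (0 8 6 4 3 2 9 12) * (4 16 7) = (0 8 6 16 7 4 3 2 9 12)(10 13) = [8, 1, 9, 2, 3, 5, 16, 4, 6, 12, 13, 11, 0, 10, 14, 15, 7]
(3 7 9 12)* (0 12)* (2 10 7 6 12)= (0 2 10 7 9)(3 6 12)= [2, 1, 10, 6, 4, 5, 12, 9, 8, 0, 7, 11, 3]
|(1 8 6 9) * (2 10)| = 4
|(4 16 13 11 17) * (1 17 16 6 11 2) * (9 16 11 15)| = 9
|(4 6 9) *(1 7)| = 6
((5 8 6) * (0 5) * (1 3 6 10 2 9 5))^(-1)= ((0 1 3 6)(2 9 5 8 10))^(-1)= (0 6 3 1)(2 10 8 5 9)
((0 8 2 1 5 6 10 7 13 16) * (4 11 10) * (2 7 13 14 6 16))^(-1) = (0 16 5 1 2 13 10 11 4 6 14 7 8)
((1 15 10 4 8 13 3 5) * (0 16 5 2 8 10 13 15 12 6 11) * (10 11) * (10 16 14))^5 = (16)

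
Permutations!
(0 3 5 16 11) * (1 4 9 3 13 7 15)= (0 13 7 15 1 4 9 3 5 16 11)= [13, 4, 2, 5, 9, 16, 6, 15, 8, 3, 10, 0, 12, 7, 14, 1, 11]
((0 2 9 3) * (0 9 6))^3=(3 9)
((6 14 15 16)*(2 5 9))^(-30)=(6 15)(14 16)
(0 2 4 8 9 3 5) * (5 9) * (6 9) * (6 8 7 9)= [2, 1, 4, 8, 7, 0, 6, 9, 5, 3]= (0 2 4 7 9 3 8 5)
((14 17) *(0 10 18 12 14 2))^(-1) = ((0 10 18 12 14 17 2))^(-1) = (0 2 17 14 12 18 10)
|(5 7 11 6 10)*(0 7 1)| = 7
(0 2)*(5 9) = [2, 1, 0, 3, 4, 9, 6, 7, 8, 5] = (0 2)(5 9)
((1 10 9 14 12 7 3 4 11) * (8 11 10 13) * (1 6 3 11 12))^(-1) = ((1 13 8 12 7 11 6 3 4 10 9 14))^(-1) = (1 14 9 10 4 3 6 11 7 12 8 13)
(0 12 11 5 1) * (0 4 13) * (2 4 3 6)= [12, 3, 4, 6, 13, 1, 2, 7, 8, 9, 10, 5, 11, 0]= (0 12 11 5 1 3 6 2 4 13)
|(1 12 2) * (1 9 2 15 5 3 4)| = 6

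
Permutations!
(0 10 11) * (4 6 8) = (0 10 11)(4 6 8) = [10, 1, 2, 3, 6, 5, 8, 7, 4, 9, 11, 0]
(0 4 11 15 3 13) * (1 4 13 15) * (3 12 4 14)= [13, 14, 2, 15, 11, 5, 6, 7, 8, 9, 10, 1, 4, 0, 3, 12]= (0 13)(1 14 3 15 12 4 11)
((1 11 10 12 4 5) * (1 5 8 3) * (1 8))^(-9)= ((1 11 10 12 4)(3 8))^(-9)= (1 11 10 12 4)(3 8)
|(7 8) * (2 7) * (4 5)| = 6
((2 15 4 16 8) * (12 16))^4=((2 15 4 12 16 8))^4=(2 16 4)(8 12 15)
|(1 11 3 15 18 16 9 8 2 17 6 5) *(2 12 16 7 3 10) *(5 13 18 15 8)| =|(1 11 10 2 17 6 13 18 7 3 8 12 16 9 5)| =15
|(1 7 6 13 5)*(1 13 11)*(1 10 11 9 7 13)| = |(1 13 5)(6 9 7)(10 11)| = 6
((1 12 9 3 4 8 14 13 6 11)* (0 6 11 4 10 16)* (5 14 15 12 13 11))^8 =(0 10 9 15 4)(1 14 13 11 5)(3 12 8 6 16)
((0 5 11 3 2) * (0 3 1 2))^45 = ((0 5 11 1 2 3))^45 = (0 1)(2 5)(3 11)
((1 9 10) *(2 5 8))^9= (10)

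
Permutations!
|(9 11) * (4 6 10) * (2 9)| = |(2 9 11)(4 6 10)| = 3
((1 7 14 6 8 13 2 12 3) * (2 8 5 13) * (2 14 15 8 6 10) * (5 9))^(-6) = (1 8 2)(3 15 10)(5 6)(7 14 12)(9 13)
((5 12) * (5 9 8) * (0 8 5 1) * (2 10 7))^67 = ((0 8 1)(2 10 7)(5 12 9))^67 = (0 8 1)(2 10 7)(5 12 9)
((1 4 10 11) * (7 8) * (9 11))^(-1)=((1 4 10 9 11)(7 8))^(-1)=(1 11 9 10 4)(7 8)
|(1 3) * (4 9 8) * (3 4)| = 5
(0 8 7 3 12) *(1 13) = (0 8 7 3 12)(1 13) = [8, 13, 2, 12, 4, 5, 6, 3, 7, 9, 10, 11, 0, 1]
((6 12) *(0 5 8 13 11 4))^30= (13)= ((0 5 8 13 11 4)(6 12))^30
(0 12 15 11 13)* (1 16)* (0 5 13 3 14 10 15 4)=(0 12 4)(1 16)(3 14 10 15 11)(5 13)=[12, 16, 2, 14, 0, 13, 6, 7, 8, 9, 15, 3, 4, 5, 10, 11, 1]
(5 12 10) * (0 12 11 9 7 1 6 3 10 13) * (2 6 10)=(0 12 13)(1 10 5 11 9 7)(2 6 3)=[12, 10, 6, 2, 4, 11, 3, 1, 8, 7, 5, 9, 13, 0]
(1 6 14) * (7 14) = [0, 6, 2, 3, 4, 5, 7, 14, 8, 9, 10, 11, 12, 13, 1] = (1 6 7 14)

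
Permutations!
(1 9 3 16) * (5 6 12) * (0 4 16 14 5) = (0 4 16 1 9 3 14 5 6 12) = [4, 9, 2, 14, 16, 6, 12, 7, 8, 3, 10, 11, 0, 13, 5, 15, 1]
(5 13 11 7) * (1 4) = [0, 4, 2, 3, 1, 13, 6, 5, 8, 9, 10, 7, 12, 11] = (1 4)(5 13 11 7)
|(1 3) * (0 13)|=|(0 13)(1 3)|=2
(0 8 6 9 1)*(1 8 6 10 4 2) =[6, 0, 1, 3, 2, 5, 9, 7, 10, 8, 4] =(0 6 9 8 10 4 2 1)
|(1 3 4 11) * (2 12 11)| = 6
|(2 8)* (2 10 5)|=|(2 8 10 5)|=4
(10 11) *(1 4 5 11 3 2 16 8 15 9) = (1 4 5 11 10 3 2 16 8 15 9) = [0, 4, 16, 2, 5, 11, 6, 7, 15, 1, 3, 10, 12, 13, 14, 9, 8]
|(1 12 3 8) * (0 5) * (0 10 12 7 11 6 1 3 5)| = 12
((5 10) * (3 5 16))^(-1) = ((3 5 10 16))^(-1) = (3 16 10 5)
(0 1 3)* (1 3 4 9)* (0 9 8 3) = (1 4 8 3 9) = [0, 4, 2, 9, 8, 5, 6, 7, 3, 1]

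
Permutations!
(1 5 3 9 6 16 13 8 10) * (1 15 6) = (1 5 3 9)(6 16 13 8 10 15) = [0, 5, 2, 9, 4, 3, 16, 7, 10, 1, 15, 11, 12, 8, 14, 6, 13]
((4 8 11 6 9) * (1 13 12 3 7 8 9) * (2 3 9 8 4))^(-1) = (1 6 11 8 4 7 3 2 9 12 13)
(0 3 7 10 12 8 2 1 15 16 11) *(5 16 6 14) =(0 3 7 10 12 8 2 1 15 6 14 5 16 11) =[3, 15, 1, 7, 4, 16, 14, 10, 2, 9, 12, 0, 8, 13, 5, 6, 11]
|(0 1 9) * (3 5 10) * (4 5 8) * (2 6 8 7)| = |(0 1 9)(2 6 8 4 5 10 3 7)| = 24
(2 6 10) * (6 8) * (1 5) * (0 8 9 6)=(0 8)(1 5)(2 9 6 10)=[8, 5, 9, 3, 4, 1, 10, 7, 0, 6, 2]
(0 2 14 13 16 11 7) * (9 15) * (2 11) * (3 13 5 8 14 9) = (0 11 7)(2 9 15 3 13 16)(5 8 14) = [11, 1, 9, 13, 4, 8, 6, 0, 14, 15, 10, 7, 12, 16, 5, 3, 2]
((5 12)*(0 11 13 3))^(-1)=((0 11 13 3)(5 12))^(-1)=(0 3 13 11)(5 12)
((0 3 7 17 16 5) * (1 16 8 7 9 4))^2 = (0 9 1 5 3 4 16)(7 8 17)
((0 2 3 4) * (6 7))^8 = ((0 2 3 4)(6 7))^8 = (7)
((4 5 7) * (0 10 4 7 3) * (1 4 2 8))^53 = ((0 10 2 8 1 4 5 3))^53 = (0 4 2 3 1 10 5 8)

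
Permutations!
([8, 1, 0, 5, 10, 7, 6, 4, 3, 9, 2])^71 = [2, 1, 10, 8, 7, 3, 6, 5, 0, 9, 4]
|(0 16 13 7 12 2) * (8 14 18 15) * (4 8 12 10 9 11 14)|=12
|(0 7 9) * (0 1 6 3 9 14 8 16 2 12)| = 28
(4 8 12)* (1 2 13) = [0, 2, 13, 3, 8, 5, 6, 7, 12, 9, 10, 11, 4, 1] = (1 2 13)(4 8 12)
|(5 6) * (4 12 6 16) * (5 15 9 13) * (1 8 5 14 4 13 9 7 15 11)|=10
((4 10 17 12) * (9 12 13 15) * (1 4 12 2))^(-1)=(1 2 9 15 13 17 10 4)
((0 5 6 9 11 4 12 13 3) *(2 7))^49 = ((0 5 6 9 11 4 12 13 3)(2 7))^49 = (0 11 3 9 13 6 12 5 4)(2 7)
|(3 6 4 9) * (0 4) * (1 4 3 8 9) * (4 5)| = 6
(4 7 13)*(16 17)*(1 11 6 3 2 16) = [0, 11, 16, 2, 7, 5, 3, 13, 8, 9, 10, 6, 12, 4, 14, 15, 17, 1] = (1 11 6 3 2 16 17)(4 7 13)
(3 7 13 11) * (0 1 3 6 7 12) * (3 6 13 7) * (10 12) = [1, 6, 2, 10, 4, 5, 3, 7, 8, 9, 12, 13, 0, 11] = (0 1 6 3 10 12)(11 13)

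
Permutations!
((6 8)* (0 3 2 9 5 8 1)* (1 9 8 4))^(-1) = (0 1 4 5 9 6 8 2 3)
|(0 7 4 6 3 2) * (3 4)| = |(0 7 3 2)(4 6)| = 4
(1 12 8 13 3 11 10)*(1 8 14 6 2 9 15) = (1 12 14 6 2 9 15)(3 11 10 8 13) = [0, 12, 9, 11, 4, 5, 2, 7, 13, 15, 8, 10, 14, 3, 6, 1]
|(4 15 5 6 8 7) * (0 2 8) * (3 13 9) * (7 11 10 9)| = |(0 2 8 11 10 9 3 13 7 4 15 5 6)| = 13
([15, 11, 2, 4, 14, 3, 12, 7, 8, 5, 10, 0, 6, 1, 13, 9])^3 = (0 5 14 11 9 4 1 15 3 13)(6 12)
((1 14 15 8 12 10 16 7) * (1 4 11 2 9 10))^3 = (1 8 14 12 15)(2 16 11 10 4 9 7)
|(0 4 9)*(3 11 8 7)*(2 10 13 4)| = 12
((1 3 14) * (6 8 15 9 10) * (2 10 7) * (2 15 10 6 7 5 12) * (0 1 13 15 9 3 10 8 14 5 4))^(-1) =(0 4 9 7 10 1)(2 12 5 3 15 13 14 6)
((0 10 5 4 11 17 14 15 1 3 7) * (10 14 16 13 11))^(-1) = (0 7 3 1 15 14)(4 5 10)(11 13 16 17)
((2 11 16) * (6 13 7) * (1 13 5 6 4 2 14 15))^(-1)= (1 15 14 16 11 2 4 7 13)(5 6)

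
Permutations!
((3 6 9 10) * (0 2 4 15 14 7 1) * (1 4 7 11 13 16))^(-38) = (0 7 15 11 16)(1 2 4 14 13)(3 9)(6 10) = ((0 2 7 4 15 14 11 13 16 1)(3 6 9 10))^(-38)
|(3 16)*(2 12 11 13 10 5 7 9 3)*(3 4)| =11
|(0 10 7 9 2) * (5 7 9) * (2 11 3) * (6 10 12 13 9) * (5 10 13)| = |(0 12 5 7 10 6 13 9 11 3 2)| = 11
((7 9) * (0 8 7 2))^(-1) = ((0 8 7 9 2))^(-1) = (0 2 9 7 8)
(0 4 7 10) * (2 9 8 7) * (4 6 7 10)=[6, 1, 9, 3, 2, 5, 7, 4, 10, 8, 0]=(0 6 7 4 2 9 8 10)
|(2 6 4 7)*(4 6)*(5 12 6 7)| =|(2 4 5 12 6 7)| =6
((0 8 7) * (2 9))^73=(0 8 7)(2 9)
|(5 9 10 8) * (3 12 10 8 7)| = |(3 12 10 7)(5 9 8)| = 12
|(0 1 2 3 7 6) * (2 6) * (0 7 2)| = |(0 1 6 7)(2 3)| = 4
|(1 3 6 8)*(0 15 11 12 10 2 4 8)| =|(0 15 11 12 10 2 4 8 1 3 6)| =11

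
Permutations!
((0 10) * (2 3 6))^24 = ((0 10)(2 3 6))^24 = (10)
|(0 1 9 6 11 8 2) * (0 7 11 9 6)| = 4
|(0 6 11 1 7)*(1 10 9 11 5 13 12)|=21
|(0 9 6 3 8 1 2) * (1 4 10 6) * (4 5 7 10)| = 12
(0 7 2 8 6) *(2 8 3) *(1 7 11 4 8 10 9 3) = (0 11 4 8 6)(1 7 10 9 3 2) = [11, 7, 1, 2, 8, 5, 0, 10, 6, 3, 9, 4]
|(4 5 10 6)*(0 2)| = 4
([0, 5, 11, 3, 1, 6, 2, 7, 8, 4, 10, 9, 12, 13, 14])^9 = [0, 6, 9, 3, 5, 2, 11, 7, 8, 1, 10, 4, 12, 13, 14]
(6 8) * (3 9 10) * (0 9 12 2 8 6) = [9, 1, 8, 12, 4, 5, 6, 7, 0, 10, 3, 11, 2] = (0 9 10 3 12 2 8)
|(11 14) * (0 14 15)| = 4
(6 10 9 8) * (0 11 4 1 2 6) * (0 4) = (0 11)(1 2 6 10 9 8 4) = [11, 2, 6, 3, 1, 5, 10, 7, 4, 8, 9, 0]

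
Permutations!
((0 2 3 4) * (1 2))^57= ((0 1 2 3 4))^57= (0 2 4 1 3)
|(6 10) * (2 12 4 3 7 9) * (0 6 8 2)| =10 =|(0 6 10 8 2 12 4 3 7 9)|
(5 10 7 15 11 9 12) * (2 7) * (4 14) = [0, 1, 7, 3, 14, 10, 6, 15, 8, 12, 2, 9, 5, 13, 4, 11] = (2 7 15 11 9 12 5 10)(4 14)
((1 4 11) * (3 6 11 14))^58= ((1 4 14 3 6 11))^58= (1 6 14)(3 4 11)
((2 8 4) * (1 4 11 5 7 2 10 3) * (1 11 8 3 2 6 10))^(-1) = ((1 4)(2 3 11 5 7 6 10))^(-1) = (1 4)(2 10 6 7 5 11 3)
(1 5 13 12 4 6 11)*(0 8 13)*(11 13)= (0 8 11 1 5)(4 6 13 12)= [8, 5, 2, 3, 6, 0, 13, 7, 11, 9, 10, 1, 4, 12]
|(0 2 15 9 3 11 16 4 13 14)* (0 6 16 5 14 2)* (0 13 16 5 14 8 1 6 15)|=60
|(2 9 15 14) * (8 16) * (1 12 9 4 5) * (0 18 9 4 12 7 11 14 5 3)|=|(0 18 9 15 5 1 7 11 14 2 12 4 3)(8 16)|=26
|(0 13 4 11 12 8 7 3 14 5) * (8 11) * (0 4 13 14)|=14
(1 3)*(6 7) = (1 3)(6 7) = [0, 3, 2, 1, 4, 5, 7, 6]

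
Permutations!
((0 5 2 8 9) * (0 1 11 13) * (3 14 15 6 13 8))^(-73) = ((0 5 2 3 14 15 6 13)(1 11 8 9))^(-73) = (0 13 6 15 14 3 2 5)(1 9 8 11)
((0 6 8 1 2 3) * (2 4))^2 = (0 8 4 3 6 1 2)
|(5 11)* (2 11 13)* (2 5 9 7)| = 4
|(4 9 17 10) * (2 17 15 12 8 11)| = 9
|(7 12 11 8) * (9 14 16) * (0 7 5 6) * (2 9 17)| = |(0 7 12 11 8 5 6)(2 9 14 16 17)| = 35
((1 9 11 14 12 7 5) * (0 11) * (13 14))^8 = (0 9 1 5 7 12 14 13 11)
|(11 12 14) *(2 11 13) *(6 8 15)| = 15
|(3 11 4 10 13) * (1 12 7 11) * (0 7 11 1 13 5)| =8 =|(0 7 1 12 11 4 10 5)(3 13)|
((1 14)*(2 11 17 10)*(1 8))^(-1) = (1 8 14)(2 10 17 11)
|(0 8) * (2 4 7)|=6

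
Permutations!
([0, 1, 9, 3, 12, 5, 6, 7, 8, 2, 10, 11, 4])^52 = (12)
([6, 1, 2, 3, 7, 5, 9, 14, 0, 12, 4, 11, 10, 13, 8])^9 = (14)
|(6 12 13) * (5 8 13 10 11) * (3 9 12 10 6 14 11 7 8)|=|(3 9 12 6 10 7 8 13 14 11 5)|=11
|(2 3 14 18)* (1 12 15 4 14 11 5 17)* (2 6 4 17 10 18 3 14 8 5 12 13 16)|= |(1 13 16 2 14 3 11 12 15 17)(4 8 5 10 18 6)|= 30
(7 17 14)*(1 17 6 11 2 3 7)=[0, 17, 3, 7, 4, 5, 11, 6, 8, 9, 10, 2, 12, 13, 1, 15, 16, 14]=(1 17 14)(2 3 7 6 11)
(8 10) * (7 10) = [0, 1, 2, 3, 4, 5, 6, 10, 7, 9, 8] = (7 10 8)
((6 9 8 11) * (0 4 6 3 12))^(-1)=(0 12 3 11 8 9 6 4)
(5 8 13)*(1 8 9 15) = [0, 8, 2, 3, 4, 9, 6, 7, 13, 15, 10, 11, 12, 5, 14, 1] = (1 8 13 5 9 15)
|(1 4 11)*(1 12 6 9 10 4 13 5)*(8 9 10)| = |(1 13 5)(4 11 12 6 10)(8 9)| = 30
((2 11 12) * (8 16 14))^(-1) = (2 12 11)(8 14 16)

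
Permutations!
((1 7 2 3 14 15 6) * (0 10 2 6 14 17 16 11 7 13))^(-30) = ((0 10 2 3 17 16 11 7 6 1 13)(14 15))^(-30) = (0 3 11 1 10 17 7 13 2 16 6)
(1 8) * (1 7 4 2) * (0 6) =(0 6)(1 8 7 4 2) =[6, 8, 1, 3, 2, 5, 0, 4, 7]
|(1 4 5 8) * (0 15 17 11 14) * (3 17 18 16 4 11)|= |(0 15 18 16 4 5 8 1 11 14)(3 17)|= 10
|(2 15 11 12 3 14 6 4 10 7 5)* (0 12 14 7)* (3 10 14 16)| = |(0 12 10)(2 15 11 16 3 7 5)(4 14 6)| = 21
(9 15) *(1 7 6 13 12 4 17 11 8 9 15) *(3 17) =(1 7 6 13 12 4 3 17 11 8 9) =[0, 7, 2, 17, 3, 5, 13, 6, 9, 1, 10, 8, 4, 12, 14, 15, 16, 11]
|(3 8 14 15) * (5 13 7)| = |(3 8 14 15)(5 13 7)| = 12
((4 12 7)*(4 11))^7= ((4 12 7 11))^7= (4 11 7 12)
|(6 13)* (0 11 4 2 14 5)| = 6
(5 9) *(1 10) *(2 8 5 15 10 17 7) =(1 17 7 2 8 5 9 15 10) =[0, 17, 8, 3, 4, 9, 6, 2, 5, 15, 1, 11, 12, 13, 14, 10, 16, 7]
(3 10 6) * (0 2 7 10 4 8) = (0 2 7 10 6 3 4 8) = [2, 1, 7, 4, 8, 5, 3, 10, 0, 9, 6]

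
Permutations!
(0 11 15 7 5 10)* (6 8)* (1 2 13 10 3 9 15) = (0 11 1 2 13 10)(3 9 15 7 5)(6 8) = [11, 2, 13, 9, 4, 3, 8, 5, 6, 15, 0, 1, 12, 10, 14, 7]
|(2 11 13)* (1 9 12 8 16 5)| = 6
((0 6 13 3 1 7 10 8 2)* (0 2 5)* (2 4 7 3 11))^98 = (0 8 7 2 13)(4 11 6 5 10)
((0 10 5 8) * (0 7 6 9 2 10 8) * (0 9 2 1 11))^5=(0 10)(1 6)(2 11)(5 8)(7 9)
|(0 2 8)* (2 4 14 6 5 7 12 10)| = 10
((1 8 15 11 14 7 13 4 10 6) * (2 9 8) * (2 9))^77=(15)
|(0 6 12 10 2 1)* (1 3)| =|(0 6 12 10 2 3 1)| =7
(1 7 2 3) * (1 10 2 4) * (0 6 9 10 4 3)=[6, 7, 0, 4, 1, 5, 9, 3, 8, 10, 2]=(0 6 9 10 2)(1 7 3 4)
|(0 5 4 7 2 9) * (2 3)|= 7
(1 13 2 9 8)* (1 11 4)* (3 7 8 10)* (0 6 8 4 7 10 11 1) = [6, 13, 9, 10, 0, 5, 8, 4, 1, 11, 3, 7, 12, 2] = (0 6 8 1 13 2 9 11 7 4)(3 10)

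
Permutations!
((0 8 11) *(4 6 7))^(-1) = ((0 8 11)(4 6 7))^(-1) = (0 11 8)(4 7 6)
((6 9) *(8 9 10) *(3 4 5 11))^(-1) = (3 11 5 4)(6 9 8 10)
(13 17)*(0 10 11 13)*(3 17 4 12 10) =[3, 1, 2, 17, 12, 5, 6, 7, 8, 9, 11, 13, 10, 4, 14, 15, 16, 0] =(0 3 17)(4 12 10 11 13)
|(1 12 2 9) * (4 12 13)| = |(1 13 4 12 2 9)| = 6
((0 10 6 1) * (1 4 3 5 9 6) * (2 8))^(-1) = (0 1 10)(2 8)(3 4 6 9 5)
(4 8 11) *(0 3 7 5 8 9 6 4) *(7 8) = (0 3 8 11)(4 9 6)(5 7) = [3, 1, 2, 8, 9, 7, 4, 5, 11, 6, 10, 0]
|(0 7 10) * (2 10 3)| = |(0 7 3 2 10)| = 5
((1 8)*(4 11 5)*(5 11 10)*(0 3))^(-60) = (11)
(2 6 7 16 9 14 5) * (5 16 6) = [0, 1, 5, 3, 4, 2, 7, 6, 8, 14, 10, 11, 12, 13, 16, 15, 9] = (2 5)(6 7)(9 14 16)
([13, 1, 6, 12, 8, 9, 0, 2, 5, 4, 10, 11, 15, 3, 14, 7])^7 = (0 6 2 7 15 12 3 13)(4 9 5 8)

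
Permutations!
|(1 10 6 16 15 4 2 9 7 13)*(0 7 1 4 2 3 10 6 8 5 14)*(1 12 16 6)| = 45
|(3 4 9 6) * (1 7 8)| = 12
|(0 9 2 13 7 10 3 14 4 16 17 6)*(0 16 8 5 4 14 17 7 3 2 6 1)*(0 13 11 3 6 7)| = |(0 9 7 10 2 11 3 17 1 13 6 16)(4 8 5)| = 12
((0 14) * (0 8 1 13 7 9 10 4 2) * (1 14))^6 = ((0 1 13 7 9 10 4 2)(8 14))^6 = (14)(0 4 9 13)(1 2 10 7)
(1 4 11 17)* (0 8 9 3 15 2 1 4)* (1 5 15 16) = (0 8 9 3 16 1)(2 5 15)(4 11 17) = [8, 0, 5, 16, 11, 15, 6, 7, 9, 3, 10, 17, 12, 13, 14, 2, 1, 4]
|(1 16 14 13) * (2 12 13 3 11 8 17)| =|(1 16 14 3 11 8 17 2 12 13)| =10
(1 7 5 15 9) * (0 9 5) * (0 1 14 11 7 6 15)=(0 9 14 11 7 1 6 15 5)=[9, 6, 2, 3, 4, 0, 15, 1, 8, 14, 10, 7, 12, 13, 11, 5]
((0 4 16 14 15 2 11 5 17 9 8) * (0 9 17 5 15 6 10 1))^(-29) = ((17)(0 4 16 14 6 10 1)(2 11 15)(8 9))^(-29) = (17)(0 1 10 6 14 16 4)(2 11 15)(8 9)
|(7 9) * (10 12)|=2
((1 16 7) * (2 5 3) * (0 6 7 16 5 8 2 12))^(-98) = ((16)(0 6 7 1 5 3 12)(2 8))^(-98) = (16)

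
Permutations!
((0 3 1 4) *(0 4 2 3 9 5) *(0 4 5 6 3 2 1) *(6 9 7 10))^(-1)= (0 3 6 10 7)(4 5)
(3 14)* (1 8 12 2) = [0, 8, 1, 14, 4, 5, 6, 7, 12, 9, 10, 11, 2, 13, 3] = (1 8 12 2)(3 14)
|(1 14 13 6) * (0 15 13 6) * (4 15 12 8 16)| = 21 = |(0 12 8 16 4 15 13)(1 14 6)|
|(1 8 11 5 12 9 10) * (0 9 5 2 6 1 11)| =|(0 9 10 11 2 6 1 8)(5 12)| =8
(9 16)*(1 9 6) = (1 9 16 6) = [0, 9, 2, 3, 4, 5, 1, 7, 8, 16, 10, 11, 12, 13, 14, 15, 6]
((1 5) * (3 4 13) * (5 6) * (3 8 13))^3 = (3 4)(8 13)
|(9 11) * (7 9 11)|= 2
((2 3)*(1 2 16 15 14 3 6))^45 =(3 16 15 14) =((1 2 6)(3 16 15 14))^45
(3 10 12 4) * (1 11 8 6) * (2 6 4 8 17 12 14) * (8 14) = (1 11 17 12 14 2 6)(3 10 8 4) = [0, 11, 6, 10, 3, 5, 1, 7, 4, 9, 8, 17, 14, 13, 2, 15, 16, 12]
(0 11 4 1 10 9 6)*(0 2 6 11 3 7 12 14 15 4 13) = (0 3 7 12 14 15 4 1 10 9 11 13)(2 6) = [3, 10, 6, 7, 1, 5, 2, 12, 8, 11, 9, 13, 14, 0, 15, 4]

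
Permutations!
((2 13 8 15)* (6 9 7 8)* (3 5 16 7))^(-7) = (2 9 16 15 6 5 8 13 3 7)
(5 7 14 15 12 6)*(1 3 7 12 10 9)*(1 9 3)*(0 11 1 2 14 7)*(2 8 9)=[11, 8, 14, 0, 4, 12, 5, 7, 9, 2, 3, 1, 6, 13, 15, 10]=(0 11 1 8 9 2 14 15 10 3)(5 12 6)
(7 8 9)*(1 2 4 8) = (1 2 4 8 9 7) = [0, 2, 4, 3, 8, 5, 6, 1, 9, 7]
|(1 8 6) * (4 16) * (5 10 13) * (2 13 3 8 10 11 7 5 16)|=60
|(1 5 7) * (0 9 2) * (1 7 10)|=3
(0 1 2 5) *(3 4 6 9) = [1, 2, 5, 4, 6, 0, 9, 7, 8, 3] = (0 1 2 5)(3 4 6 9)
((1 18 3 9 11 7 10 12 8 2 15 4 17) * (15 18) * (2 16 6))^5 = (1 15 4 17)(2 7 6 11 16 9 8 3 12 18 10)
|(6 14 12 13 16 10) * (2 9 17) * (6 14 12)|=|(2 9 17)(6 12 13 16 10 14)|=6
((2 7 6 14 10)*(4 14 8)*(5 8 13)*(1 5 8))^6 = ((1 5)(2 7 6 13 8 4 14 10))^6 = (2 14 8 6)(4 13 7 10)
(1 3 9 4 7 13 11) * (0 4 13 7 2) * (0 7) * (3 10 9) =(0 4 2 7)(1 10 9 13 11) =[4, 10, 7, 3, 2, 5, 6, 0, 8, 13, 9, 1, 12, 11]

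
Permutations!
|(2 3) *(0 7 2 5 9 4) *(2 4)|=12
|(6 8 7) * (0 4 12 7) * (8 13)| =|(0 4 12 7 6 13 8)| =7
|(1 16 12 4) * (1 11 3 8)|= |(1 16 12 4 11 3 8)|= 7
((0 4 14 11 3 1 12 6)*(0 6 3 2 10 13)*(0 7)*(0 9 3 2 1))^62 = ((0 4 14 11 1 12 2 10 13 7 9 3))^62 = (0 14 1 2 13 9)(3 4 11 12 10 7)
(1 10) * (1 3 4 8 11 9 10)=(3 4 8 11 9 10)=[0, 1, 2, 4, 8, 5, 6, 7, 11, 10, 3, 9]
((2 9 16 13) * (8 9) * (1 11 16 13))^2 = ((1 11 16)(2 8 9 13))^2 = (1 16 11)(2 9)(8 13)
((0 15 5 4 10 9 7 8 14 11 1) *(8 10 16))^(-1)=(0 1 11 14 8 16 4 5 15)(7 9 10)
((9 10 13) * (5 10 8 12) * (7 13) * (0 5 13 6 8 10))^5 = (0 5)(6 10 13 8 7 9 12)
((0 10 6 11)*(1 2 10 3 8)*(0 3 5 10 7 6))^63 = (11)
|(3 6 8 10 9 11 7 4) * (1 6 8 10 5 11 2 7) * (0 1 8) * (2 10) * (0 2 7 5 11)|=|(0 1 6 7 4 3 2 5)(8 11)(9 10)|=8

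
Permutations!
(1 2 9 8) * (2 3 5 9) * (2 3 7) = (1 7 2 3 5 9 8) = [0, 7, 3, 5, 4, 9, 6, 2, 1, 8]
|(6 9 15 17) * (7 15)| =|(6 9 7 15 17)| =5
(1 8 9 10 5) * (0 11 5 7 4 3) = [11, 8, 2, 0, 3, 1, 6, 4, 9, 10, 7, 5] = (0 11 5 1 8 9 10 7 4 3)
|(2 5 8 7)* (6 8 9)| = |(2 5 9 6 8 7)| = 6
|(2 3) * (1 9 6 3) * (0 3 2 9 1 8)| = 6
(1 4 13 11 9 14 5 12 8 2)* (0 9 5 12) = (0 9 14 12 8 2 1 4 13 11 5) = [9, 4, 1, 3, 13, 0, 6, 7, 2, 14, 10, 5, 8, 11, 12]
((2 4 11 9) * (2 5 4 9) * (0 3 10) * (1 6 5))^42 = ((0 3 10)(1 6 5 4 11 2 9))^42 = (11)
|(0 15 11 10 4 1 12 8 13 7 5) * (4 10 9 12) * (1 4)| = 9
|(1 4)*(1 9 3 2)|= |(1 4 9 3 2)|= 5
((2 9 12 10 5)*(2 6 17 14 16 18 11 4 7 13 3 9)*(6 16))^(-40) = (3 5 4 9 16 7 12 18 13 10 11)(6 14 17)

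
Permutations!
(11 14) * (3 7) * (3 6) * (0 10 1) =(0 10 1)(3 7 6)(11 14) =[10, 0, 2, 7, 4, 5, 3, 6, 8, 9, 1, 14, 12, 13, 11]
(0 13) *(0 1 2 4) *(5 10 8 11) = (0 13 1 2 4)(5 10 8 11) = [13, 2, 4, 3, 0, 10, 6, 7, 11, 9, 8, 5, 12, 1]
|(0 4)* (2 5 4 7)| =5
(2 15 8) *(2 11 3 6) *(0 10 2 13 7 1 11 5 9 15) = [10, 11, 0, 6, 4, 9, 13, 1, 5, 15, 2, 3, 12, 7, 14, 8] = (0 10 2)(1 11 3 6 13 7)(5 9 15 8)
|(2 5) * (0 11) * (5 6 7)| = 4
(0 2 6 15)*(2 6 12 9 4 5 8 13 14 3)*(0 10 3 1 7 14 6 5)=(0 5 8 13 6 15 10 3 2 12 9 4)(1 7 14)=[5, 7, 12, 2, 0, 8, 15, 14, 13, 4, 3, 11, 9, 6, 1, 10]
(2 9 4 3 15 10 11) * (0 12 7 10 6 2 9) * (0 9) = [12, 1, 9, 15, 3, 5, 2, 10, 8, 4, 11, 0, 7, 13, 14, 6] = (0 12 7 10 11)(2 9 4 3 15 6)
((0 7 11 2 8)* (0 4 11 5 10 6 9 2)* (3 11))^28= ((0 7 5 10 6 9 2 8 4 3 11))^28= (0 2 7 8 5 4 10 3 6 11 9)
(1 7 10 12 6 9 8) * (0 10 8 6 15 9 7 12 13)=(0 10 13)(1 12 15 9 6 7 8)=[10, 12, 2, 3, 4, 5, 7, 8, 1, 6, 13, 11, 15, 0, 14, 9]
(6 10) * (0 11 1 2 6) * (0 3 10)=(0 11 1 2 6)(3 10)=[11, 2, 6, 10, 4, 5, 0, 7, 8, 9, 3, 1]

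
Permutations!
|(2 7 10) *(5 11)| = 6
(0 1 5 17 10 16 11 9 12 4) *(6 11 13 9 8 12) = (0 1 5 17 10 16 13 9 6 11 8 12 4) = [1, 5, 2, 3, 0, 17, 11, 7, 12, 6, 16, 8, 4, 9, 14, 15, 13, 10]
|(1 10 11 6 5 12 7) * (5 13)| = 8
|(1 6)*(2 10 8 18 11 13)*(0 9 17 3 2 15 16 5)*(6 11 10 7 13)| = |(0 9 17 3 2 7 13 15 16 5)(1 11 6)(8 18 10)| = 30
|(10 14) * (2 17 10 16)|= 5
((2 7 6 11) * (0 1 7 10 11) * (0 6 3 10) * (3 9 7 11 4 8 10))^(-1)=(0 2 11 1)(4 10 8)(7 9)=((0 1 11 2)(4 8 10)(7 9))^(-1)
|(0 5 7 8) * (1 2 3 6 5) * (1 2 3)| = |(0 2 1 3 6 5 7 8)| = 8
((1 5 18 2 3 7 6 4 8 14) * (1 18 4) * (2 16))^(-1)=((1 5 4 8 14 18 16 2 3 7 6))^(-1)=(1 6 7 3 2 16 18 14 8 4 5)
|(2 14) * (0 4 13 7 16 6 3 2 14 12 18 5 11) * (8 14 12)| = 14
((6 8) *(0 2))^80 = (8)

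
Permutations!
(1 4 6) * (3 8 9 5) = [0, 4, 2, 8, 6, 3, 1, 7, 9, 5] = (1 4 6)(3 8 9 5)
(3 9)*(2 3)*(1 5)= [0, 5, 3, 9, 4, 1, 6, 7, 8, 2]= (1 5)(2 3 9)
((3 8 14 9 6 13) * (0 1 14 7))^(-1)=((0 1 14 9 6 13 3 8 7))^(-1)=(0 7 8 3 13 6 9 14 1)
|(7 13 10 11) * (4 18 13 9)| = |(4 18 13 10 11 7 9)| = 7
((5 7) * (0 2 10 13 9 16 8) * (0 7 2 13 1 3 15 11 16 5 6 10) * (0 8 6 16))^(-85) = (0 11 15 3 1 10 6 16 7 8 2 5 9 13)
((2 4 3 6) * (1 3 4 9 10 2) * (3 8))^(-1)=((1 8 3 6)(2 9 10))^(-1)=(1 6 3 8)(2 10 9)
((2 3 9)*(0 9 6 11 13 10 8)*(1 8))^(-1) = ((0 9 2 3 6 11 13 10 1 8))^(-1) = (0 8 1 10 13 11 6 3 2 9)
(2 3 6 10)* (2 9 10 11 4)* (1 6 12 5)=[0, 6, 3, 12, 2, 1, 11, 7, 8, 10, 9, 4, 5]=(1 6 11 4 2 3 12 5)(9 10)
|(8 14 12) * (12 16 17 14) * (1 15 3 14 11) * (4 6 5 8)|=35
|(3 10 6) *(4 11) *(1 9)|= |(1 9)(3 10 6)(4 11)|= 6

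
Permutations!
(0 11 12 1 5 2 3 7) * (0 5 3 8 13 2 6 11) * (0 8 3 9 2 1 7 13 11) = (0 8 11 12 7 5 6)(1 9 2 3 13) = [8, 9, 3, 13, 4, 6, 0, 5, 11, 2, 10, 12, 7, 1]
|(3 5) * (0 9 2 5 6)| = 6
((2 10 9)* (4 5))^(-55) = ((2 10 9)(4 5))^(-55) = (2 9 10)(4 5)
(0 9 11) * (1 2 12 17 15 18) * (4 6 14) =(0 9 11)(1 2 12 17 15 18)(4 6 14) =[9, 2, 12, 3, 6, 5, 14, 7, 8, 11, 10, 0, 17, 13, 4, 18, 16, 15, 1]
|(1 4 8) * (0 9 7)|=|(0 9 7)(1 4 8)|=3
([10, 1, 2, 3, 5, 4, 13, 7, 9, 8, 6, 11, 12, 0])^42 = [6, 1, 2, 3, 4, 5, 0, 7, 8, 9, 13, 11, 12, 10]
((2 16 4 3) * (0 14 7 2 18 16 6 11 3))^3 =(0 2 3 4 7 11 16 14 6 18)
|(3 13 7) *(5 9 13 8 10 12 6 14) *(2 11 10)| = |(2 11 10 12 6 14 5 9 13 7 3 8)| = 12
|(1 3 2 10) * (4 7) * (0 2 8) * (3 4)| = |(0 2 10 1 4 7 3 8)| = 8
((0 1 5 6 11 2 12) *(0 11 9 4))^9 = (12)(0 6)(1 9)(4 5)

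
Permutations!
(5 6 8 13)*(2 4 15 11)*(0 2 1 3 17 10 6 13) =(0 2 4 15 11 1 3 17 10 6 8)(5 13) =[2, 3, 4, 17, 15, 13, 8, 7, 0, 9, 6, 1, 12, 5, 14, 11, 16, 10]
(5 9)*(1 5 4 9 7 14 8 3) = (1 5 7 14 8 3)(4 9) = [0, 5, 2, 1, 9, 7, 6, 14, 3, 4, 10, 11, 12, 13, 8]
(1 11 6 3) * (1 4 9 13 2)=(1 11 6 3 4 9 13 2)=[0, 11, 1, 4, 9, 5, 3, 7, 8, 13, 10, 6, 12, 2]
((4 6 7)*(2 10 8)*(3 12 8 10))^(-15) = (2 3 12 8)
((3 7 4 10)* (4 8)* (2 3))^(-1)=(2 10 4 8 7 3)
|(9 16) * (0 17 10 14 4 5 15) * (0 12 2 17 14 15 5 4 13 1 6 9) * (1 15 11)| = |(0 14 13 15 12 2 17 10 11 1 6 9 16)| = 13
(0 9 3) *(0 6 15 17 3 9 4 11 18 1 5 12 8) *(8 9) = (0 4 11 18 1 5 12 9 8)(3 6 15 17) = [4, 5, 2, 6, 11, 12, 15, 7, 0, 8, 10, 18, 9, 13, 14, 17, 16, 3, 1]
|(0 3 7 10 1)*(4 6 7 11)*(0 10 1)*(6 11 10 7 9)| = 6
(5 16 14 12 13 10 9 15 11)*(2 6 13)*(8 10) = (2 6 13 8 10 9 15 11 5 16 14 12) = [0, 1, 6, 3, 4, 16, 13, 7, 10, 15, 9, 5, 2, 8, 12, 11, 14]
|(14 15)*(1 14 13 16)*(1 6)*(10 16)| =|(1 14 15 13 10 16 6)| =7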